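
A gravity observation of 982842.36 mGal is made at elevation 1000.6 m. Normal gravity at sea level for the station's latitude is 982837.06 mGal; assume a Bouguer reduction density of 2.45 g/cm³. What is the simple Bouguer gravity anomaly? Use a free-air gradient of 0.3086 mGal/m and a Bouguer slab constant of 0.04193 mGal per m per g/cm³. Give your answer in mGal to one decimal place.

Free-air correction = 0.3086 × 1000.6 = 308.79 mGal
Free-air anomaly = 982842.36 − 982837.06 + (308.79) = 314.09 mGal
Bouguer slab correction = 0.04193 × 2.45 × 1000.6 = 102.79 mGal
Simple Bouguer anomaly = 314.09 − (102.79) = 211.30 mGal

211.3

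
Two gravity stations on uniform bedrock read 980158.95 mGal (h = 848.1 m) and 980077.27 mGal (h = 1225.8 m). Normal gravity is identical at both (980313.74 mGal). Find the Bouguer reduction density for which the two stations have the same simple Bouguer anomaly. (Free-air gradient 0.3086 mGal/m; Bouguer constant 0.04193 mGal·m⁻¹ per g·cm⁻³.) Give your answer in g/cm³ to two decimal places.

2.20

Δg_obs = 980077.27 − 980158.95 = -81.68 mGal over Δh = 1225.8 − 848.1 = 377.7 m
Equal Bouguer anomalies ⇒ Δg_obs + (0.3086 − 0.04193ρ)·Δh = 0
0.3086 − 0.04193ρ = −Δg_obs/Δh = 0.21626
ρ = (0.3086 − 0.21626) / 0.04193 = 2.20 g/cm³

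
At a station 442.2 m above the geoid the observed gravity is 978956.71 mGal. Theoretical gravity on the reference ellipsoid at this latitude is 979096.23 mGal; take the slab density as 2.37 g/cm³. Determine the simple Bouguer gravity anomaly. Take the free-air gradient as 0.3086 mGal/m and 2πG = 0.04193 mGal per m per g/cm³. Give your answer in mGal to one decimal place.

Free-air correction = 0.3086 × 442.2 = 136.46 mGal
Free-air anomaly = 978956.71 − 979096.23 + (136.46) = -3.06 mGal
Bouguer slab correction = 0.04193 × 2.37 × 442.2 = 43.94 mGal
Simple Bouguer anomaly = -3.06 − (43.94) = -47.00 mGal

-47.0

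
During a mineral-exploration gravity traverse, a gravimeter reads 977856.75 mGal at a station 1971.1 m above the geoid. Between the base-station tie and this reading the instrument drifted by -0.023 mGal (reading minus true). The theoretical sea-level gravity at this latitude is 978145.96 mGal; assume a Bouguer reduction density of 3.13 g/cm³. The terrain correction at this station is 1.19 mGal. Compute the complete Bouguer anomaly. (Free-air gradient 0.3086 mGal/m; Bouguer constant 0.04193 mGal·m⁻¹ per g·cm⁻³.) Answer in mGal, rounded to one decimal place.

61.6

Drift-corrected reading = 977856.75 − (-0.023) = 977856.773 mGal
Free-air correction = 0.3086 × 1971.1 = 608.28 mGal
Free-air anomaly = 977856.773 − 978145.96 + (608.28) = 319.093 mGal
Bouguer slab correction = 0.04193 × 3.13 × 1971.1 = 258.69 mGal
Simple Bouguer anomaly = 319.093 − (258.69) = 60.403 mGal
Complete Bouguer anomaly = 60.403 + 1.19 = 61.593 mGal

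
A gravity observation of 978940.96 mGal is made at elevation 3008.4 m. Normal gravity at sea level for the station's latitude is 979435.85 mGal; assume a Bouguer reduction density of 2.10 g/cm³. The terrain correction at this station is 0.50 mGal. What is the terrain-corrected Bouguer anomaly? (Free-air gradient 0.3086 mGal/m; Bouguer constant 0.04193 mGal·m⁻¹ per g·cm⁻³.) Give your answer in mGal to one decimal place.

Free-air correction = 0.3086 × 3008.4 = 928.39 mGal
Free-air anomaly = 978940.96 − 979435.85 + (928.39) = 433.50 mGal
Bouguer slab correction = 0.04193 × 2.10 × 3008.4 = 264.90 mGal
Simple Bouguer anomaly = 433.50 − (264.90) = 168.60 mGal
Complete Bouguer anomaly = 168.60 + 0.50 = 169.10 mGal

169.1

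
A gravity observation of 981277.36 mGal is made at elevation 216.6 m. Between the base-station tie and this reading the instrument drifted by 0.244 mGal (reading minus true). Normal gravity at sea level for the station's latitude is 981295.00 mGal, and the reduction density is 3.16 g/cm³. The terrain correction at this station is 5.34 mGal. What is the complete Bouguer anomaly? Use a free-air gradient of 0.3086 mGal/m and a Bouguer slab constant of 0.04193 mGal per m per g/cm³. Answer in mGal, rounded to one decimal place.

Drift-corrected reading = 981277.36 − (0.244) = 981277.116 mGal
Free-air correction = 0.3086 × 216.6 = 66.84 mGal
Free-air anomaly = 981277.116 − 981295.00 + (66.84) = 48.956 mGal
Bouguer slab correction = 0.04193 × 3.16 × 216.6 = 28.70 mGal
Simple Bouguer anomaly = 48.956 − (28.70) = 20.256 mGal
Complete Bouguer anomaly = 20.256 + 5.34 = 25.596 mGal

25.6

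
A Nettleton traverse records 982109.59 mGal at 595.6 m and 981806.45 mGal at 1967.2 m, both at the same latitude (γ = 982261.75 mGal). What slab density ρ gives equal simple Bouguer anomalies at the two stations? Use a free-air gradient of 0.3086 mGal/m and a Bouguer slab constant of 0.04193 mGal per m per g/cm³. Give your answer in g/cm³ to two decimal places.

Δg_obs = 981806.45 − 982109.59 = -303.14 mGal over Δh = 1967.2 − 595.6 = 1371.6 m
Equal Bouguer anomalies ⇒ Δg_obs + (0.3086 − 0.04193ρ)·Δh = 0
0.3086 − 0.04193ρ = −Δg_obs/Δh = 0.22101
ρ = (0.3086 − 0.22101) / 0.04193 = 2.09 g/cm³

2.09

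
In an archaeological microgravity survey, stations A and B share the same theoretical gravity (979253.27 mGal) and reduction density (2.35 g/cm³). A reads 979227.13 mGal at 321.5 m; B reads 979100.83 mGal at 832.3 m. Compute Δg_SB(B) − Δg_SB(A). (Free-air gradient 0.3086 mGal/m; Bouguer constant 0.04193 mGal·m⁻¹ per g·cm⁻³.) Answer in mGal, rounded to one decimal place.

-19.0

Δg_SB(A) = 979227.13 − 979253.27 + 0.3086×321.5 − 0.04193×2.35×321.5 = 41.40 mGal
Δg_SB(B) = 979100.83 − 979253.27 + 0.3086×832.3 − 0.04193×2.35×832.3 = 22.40 mGal
Difference = 22.40 − (41.40) = -19.00 mGal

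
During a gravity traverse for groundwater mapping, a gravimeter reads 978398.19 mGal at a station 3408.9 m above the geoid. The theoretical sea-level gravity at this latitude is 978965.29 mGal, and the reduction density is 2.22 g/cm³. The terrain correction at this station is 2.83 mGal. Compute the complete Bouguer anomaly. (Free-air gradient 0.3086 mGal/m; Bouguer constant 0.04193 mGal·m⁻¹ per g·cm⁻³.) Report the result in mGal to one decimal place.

Free-air correction = 0.3086 × 3408.9 = 1051.99 mGal
Free-air anomaly = 978398.19 − 978965.29 + (1051.99) = 484.89 mGal
Bouguer slab correction = 0.04193 × 2.22 × 3408.9 = 317.32 mGal
Simple Bouguer anomaly = 484.89 − (317.32) = 167.57 mGal
Complete Bouguer anomaly = 167.57 + 2.83 = 170.40 mGal

170.4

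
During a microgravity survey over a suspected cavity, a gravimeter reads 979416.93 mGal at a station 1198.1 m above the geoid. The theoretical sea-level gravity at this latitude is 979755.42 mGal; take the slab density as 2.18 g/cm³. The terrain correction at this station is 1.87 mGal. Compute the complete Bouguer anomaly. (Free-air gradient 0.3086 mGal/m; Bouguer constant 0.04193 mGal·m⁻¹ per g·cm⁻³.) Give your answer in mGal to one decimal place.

-76.4

Free-air correction = 0.3086 × 1198.1 = 369.73 mGal
Free-air anomaly = 979416.93 − 979755.42 + (369.73) = 31.24 mGal
Bouguer slab correction = 0.04193 × 2.18 × 1198.1 = 109.52 mGal
Simple Bouguer anomaly = 31.24 − (109.52) = -78.28 mGal
Complete Bouguer anomaly = -78.28 + 1.87 = -76.41 mGal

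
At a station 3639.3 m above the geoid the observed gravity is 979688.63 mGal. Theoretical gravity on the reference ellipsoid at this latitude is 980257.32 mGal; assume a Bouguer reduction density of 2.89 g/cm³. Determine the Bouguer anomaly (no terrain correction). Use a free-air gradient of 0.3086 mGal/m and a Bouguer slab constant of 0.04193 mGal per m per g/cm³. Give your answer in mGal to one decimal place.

Free-air correction = 0.3086 × 3639.3 = 1123.09 mGal
Free-air anomaly = 979688.63 − 980257.32 + (1123.09) = 554.40 mGal
Bouguer slab correction = 0.04193 × 2.89 × 3639.3 = 441.00 mGal
Simple Bouguer anomaly = 554.40 − (441.00) = 113.40 mGal

113.4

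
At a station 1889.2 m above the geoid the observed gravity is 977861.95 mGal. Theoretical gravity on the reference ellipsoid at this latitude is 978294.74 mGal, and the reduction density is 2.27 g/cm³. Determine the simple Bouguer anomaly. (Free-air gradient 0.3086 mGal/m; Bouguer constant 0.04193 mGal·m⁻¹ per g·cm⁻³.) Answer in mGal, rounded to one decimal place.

Free-air correction = 0.3086 × 1889.2 = 583.01 mGal
Free-air anomaly = 977861.95 − 978294.74 + (583.01) = 150.22 mGal
Bouguer slab correction = 0.04193 × 2.27 × 1889.2 = 179.82 mGal
Simple Bouguer anomaly = 150.22 − (179.82) = -29.60 mGal

-29.6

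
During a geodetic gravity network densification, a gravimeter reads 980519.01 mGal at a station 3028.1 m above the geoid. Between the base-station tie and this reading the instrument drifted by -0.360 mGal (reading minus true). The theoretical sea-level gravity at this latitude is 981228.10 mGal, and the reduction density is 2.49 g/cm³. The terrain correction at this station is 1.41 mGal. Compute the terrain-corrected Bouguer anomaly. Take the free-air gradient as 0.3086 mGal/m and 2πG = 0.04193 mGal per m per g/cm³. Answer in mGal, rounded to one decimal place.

Drift-corrected reading = 980519.01 − (-0.360) = 980519.370 mGal
Free-air correction = 0.3086 × 3028.1 = 934.47 mGal
Free-air anomaly = 980519.370 − 981228.10 + (934.47) = 225.740 mGal
Bouguer slab correction = 0.04193 × 2.49 × 3028.1 = 316.15 mGal
Simple Bouguer anomaly = 225.740 − (316.15) = -90.410 mGal
Complete Bouguer anomaly = -90.410 + 1.41 = -89.000 mGal

-89.0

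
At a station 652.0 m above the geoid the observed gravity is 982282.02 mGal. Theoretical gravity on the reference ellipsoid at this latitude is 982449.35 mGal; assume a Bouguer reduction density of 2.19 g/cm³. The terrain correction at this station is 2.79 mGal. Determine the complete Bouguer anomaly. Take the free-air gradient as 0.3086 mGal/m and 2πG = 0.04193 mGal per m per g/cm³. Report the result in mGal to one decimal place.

-23.2

Free-air correction = 0.3086 × 652.0 = 201.21 mGal
Free-air anomaly = 982282.02 − 982449.35 + (201.21) = 33.88 mGal
Bouguer slab correction = 0.04193 × 2.19 × 652.0 = 59.87 mGal
Simple Bouguer anomaly = 33.88 − (59.87) = -25.99 mGal
Complete Bouguer anomaly = -25.99 + 2.79 = -23.20 mGal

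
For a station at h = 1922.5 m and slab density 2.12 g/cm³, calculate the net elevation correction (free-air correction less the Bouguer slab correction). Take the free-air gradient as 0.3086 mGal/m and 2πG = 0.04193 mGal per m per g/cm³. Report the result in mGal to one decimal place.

Combined gradient = 0.3086 − 0.04193 × 2.12 = 0.2197084 mGal/m
Combined elevation correction = 0.2197084 × 1922.5 = 422.4 mGal

422.4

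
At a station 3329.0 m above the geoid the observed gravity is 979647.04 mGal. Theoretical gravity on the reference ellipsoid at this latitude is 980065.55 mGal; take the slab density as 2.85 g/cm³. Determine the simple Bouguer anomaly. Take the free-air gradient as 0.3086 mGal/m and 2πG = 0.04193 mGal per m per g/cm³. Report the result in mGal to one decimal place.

Free-air correction = 0.3086 × 3329.0 = 1027.33 mGal
Free-air anomaly = 979647.04 − 980065.55 + (1027.33) = 608.82 mGal
Bouguer slab correction = 0.04193 × 2.85 × 3329.0 = 397.82 mGal
Simple Bouguer anomaly = 608.82 − (397.82) = 211.00 mGal

211.0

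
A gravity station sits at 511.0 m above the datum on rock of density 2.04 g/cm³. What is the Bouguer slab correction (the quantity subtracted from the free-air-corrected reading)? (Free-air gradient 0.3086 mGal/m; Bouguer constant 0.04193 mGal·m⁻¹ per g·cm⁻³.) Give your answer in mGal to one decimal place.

43.7

Bouguer slab correction = 0.04193 × 2.04 × 511.0 = 43.7 mGal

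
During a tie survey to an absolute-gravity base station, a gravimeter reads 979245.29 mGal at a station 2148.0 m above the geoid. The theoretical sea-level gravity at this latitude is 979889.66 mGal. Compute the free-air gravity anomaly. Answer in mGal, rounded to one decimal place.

Free-air correction = 0.3086 × 2148.0 = 662.87 mGal
Free-air anomaly = 979245.29 − 979889.66 + (662.87) = 18.50 mGal

18.5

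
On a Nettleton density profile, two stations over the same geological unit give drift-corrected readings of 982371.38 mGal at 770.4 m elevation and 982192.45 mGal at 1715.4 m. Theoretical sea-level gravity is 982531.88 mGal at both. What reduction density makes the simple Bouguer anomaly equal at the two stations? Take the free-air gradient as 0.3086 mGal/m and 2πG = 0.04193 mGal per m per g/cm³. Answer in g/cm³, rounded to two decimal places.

Δg_obs = 982192.45 − 982371.38 = -178.93 mGal over Δh = 1715.4 − 770.4 = 945.0 m
Equal Bouguer anomalies ⇒ Δg_obs + (0.3086 − 0.04193ρ)·Δh = 0
0.3086 − 0.04193ρ = −Δg_obs/Δh = 0.18934
ρ = (0.3086 − 0.18934) / 0.04193 = 2.84 g/cm³

2.84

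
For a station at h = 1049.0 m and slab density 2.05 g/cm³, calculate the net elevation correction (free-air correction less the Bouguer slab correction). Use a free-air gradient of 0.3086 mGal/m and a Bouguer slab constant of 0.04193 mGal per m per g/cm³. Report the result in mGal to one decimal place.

Combined gradient = 0.3086 − 0.04193 × 2.05 = 0.2226435 mGal/m
Combined elevation correction = 0.2226435 × 1049.0 = 233.6 mGal

233.6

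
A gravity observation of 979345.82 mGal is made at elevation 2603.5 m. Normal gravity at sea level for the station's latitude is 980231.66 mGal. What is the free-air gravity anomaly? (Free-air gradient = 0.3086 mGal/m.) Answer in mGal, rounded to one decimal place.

-82.4

Free-air correction = 0.3086 × 2603.5 = 803.44 mGal
Free-air anomaly = 979345.82 − 980231.66 + (803.44) = -82.40 mGal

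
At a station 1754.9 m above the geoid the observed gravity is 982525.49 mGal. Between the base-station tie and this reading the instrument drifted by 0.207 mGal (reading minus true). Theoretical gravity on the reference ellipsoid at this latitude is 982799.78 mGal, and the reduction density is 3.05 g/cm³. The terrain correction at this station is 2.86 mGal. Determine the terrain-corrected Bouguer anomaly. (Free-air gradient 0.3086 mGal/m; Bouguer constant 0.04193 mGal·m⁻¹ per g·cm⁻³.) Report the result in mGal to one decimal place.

Drift-corrected reading = 982525.49 − (0.207) = 982525.283 mGal
Free-air correction = 0.3086 × 1754.9 = 541.56 mGal
Free-air anomaly = 982525.283 − 982799.78 + (541.56) = 267.063 mGal
Bouguer slab correction = 0.04193 × 3.05 × 1754.9 = 224.43 mGal
Simple Bouguer anomaly = 267.063 − (224.43) = 42.633 mGal
Complete Bouguer anomaly = 42.633 + 2.86 = 45.493 mGal

45.5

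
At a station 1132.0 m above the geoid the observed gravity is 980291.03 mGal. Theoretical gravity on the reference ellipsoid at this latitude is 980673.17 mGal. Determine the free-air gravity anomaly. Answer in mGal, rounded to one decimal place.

-32.8

Free-air correction = 0.3086 × 1132.0 = 349.34 mGal
Free-air anomaly = 980291.03 − 980673.17 + (349.34) = -32.80 mGal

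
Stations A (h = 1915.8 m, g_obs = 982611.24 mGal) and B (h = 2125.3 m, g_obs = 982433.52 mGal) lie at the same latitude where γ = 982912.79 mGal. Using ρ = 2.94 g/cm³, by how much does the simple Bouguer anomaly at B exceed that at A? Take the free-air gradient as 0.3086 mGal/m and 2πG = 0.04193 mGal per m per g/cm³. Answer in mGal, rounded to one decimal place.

Δg_SB(A) = 982611.24 − 982912.79 + 0.3086×1915.8 − 0.04193×2.94×1915.8 = 53.50 mGal
Δg_SB(B) = 982433.52 − 982912.79 + 0.3086×2125.3 − 0.04193×2.94×2125.3 = -85.40 mGal
Difference = -85.40 − (53.50) = -138.90 mGal

-138.9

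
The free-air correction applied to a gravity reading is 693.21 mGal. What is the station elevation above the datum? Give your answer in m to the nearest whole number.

h = 693.21 / 0.3086 = 2246.31 m

2246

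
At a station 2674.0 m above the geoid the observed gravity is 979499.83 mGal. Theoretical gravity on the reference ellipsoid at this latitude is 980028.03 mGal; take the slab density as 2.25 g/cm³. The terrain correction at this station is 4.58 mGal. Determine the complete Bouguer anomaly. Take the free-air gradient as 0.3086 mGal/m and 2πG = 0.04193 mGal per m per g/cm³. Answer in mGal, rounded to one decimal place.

49.3

Free-air correction = 0.3086 × 2674.0 = 825.20 mGal
Free-air anomaly = 979499.83 − 980028.03 + (825.20) = 297.00 mGal
Bouguer slab correction = 0.04193 × 2.25 × 2674.0 = 252.27 mGal
Simple Bouguer anomaly = 297.00 − (252.27) = 44.73 mGal
Complete Bouguer anomaly = 44.73 + 4.58 = 49.31 mGal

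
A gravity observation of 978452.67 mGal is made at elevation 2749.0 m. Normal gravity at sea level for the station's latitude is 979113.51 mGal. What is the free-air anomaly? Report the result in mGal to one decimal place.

Free-air correction = 0.3086 × 2749.0 = 848.34 mGal
Free-air anomaly = 978452.67 − 979113.51 + (848.34) = 187.50 mGal

187.5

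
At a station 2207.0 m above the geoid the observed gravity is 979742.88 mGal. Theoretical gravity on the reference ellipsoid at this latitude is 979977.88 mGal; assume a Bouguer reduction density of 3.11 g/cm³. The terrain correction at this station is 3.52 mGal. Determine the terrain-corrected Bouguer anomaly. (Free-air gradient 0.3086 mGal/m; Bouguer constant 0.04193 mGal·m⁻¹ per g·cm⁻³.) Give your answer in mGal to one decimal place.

161.8

Free-air correction = 0.3086 × 2207.0 = 681.08 mGal
Free-air anomaly = 979742.88 − 979977.88 + (681.08) = 446.08 mGal
Bouguer slab correction = 0.04193 × 3.11 × 2207.0 = 287.80 mGal
Simple Bouguer anomaly = 446.08 − (287.80) = 158.28 mGal
Complete Bouguer anomaly = 158.28 + 3.52 = 161.80 mGal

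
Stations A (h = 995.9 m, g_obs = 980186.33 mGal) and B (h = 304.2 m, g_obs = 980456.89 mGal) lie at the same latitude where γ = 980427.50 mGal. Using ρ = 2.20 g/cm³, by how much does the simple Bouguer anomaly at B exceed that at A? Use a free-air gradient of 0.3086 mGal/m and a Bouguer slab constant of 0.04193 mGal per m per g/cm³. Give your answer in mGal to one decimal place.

120.9

Δg_SB(A) = 980186.33 − 980427.50 + 0.3086×995.9 − 0.04193×2.20×995.9 = -25.70 mGal
Δg_SB(B) = 980456.89 − 980427.50 + 0.3086×304.2 − 0.04193×2.20×304.2 = 95.20 mGal
Difference = 95.20 − (-25.70) = 120.90 mGal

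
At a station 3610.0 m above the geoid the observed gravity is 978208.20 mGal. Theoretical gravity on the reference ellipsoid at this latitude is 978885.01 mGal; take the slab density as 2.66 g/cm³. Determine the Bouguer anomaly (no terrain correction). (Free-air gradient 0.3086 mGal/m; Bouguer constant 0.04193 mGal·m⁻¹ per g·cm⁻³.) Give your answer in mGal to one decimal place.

Free-air correction = 0.3086 × 3610.0 = 1114.05 mGal
Free-air anomaly = 978208.20 − 978885.01 + (1114.05) = 437.24 mGal
Bouguer slab correction = 0.04193 × 2.66 × 3610.0 = 402.64 mGal
Simple Bouguer anomaly = 437.24 − (402.64) = 34.60 mGal

34.6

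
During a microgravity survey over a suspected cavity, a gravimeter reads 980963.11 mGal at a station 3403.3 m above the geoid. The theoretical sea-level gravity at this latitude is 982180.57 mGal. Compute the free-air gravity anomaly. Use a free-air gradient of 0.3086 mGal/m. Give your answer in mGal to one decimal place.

Free-air correction = 0.3086 × 3403.3 = 1050.26 mGal
Free-air anomaly = 980963.11 − 982180.57 + (1050.26) = -167.20 mGal

-167.2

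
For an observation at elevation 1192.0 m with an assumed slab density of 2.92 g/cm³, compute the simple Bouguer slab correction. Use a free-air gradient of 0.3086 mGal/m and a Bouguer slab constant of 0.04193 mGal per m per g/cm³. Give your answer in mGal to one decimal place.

Bouguer slab correction = 0.04193 × 2.92 × 1192.0 = 145.9 mGal

145.9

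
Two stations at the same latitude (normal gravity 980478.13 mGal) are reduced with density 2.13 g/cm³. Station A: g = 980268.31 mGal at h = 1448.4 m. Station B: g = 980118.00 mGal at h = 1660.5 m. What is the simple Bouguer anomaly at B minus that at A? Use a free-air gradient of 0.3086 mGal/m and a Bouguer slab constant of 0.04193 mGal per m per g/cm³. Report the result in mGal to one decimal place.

-103.8

Δg_SB(A) = 980268.31 − 980478.13 + 0.3086×1448.4 − 0.04193×2.13×1448.4 = 107.80 mGal
Δg_SB(B) = 980118.00 − 980478.13 + 0.3086×1660.5 − 0.04193×2.13×1660.5 = 4.00 mGal
Difference = 4.00 − (107.80) = -103.80 mGal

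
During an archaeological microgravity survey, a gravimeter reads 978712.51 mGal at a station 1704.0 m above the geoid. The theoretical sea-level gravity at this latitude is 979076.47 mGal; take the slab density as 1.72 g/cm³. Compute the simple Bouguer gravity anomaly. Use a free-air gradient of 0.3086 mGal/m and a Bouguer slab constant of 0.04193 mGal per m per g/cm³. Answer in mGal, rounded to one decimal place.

Free-air correction = 0.3086 × 1704.0 = 525.85 mGal
Free-air anomaly = 978712.51 − 979076.47 + (525.85) = 161.89 mGal
Bouguer slab correction = 0.04193 × 1.72 × 1704.0 = 122.89 mGal
Simple Bouguer anomaly = 161.89 − (122.89) = 39.00 mGal

39.0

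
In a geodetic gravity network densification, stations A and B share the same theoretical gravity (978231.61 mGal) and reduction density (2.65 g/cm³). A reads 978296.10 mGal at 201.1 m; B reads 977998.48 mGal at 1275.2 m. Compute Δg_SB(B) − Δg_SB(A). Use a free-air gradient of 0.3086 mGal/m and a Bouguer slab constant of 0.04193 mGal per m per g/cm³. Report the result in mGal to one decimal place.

Δg_SB(A) = 978296.10 − 978231.61 + 0.3086×201.1 − 0.04193×2.65×201.1 = 104.20 mGal
Δg_SB(B) = 977998.48 − 978231.61 + 0.3086×1275.2 − 0.04193×2.65×1275.2 = 18.70 mGal
Difference = 18.70 − (104.20) = -85.50 mGal

-85.5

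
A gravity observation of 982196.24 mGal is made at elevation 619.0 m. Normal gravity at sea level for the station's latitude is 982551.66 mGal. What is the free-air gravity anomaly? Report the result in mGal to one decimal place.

-164.4

Free-air correction = 0.3086 × 619.0 = 191.02 mGal
Free-air anomaly = 982196.24 − 982551.66 + (191.02) = -164.40 mGal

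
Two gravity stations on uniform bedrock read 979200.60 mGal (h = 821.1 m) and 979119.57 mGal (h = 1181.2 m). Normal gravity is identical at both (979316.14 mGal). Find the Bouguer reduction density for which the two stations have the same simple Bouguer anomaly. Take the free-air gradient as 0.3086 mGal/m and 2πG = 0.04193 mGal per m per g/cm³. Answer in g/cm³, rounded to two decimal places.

1.99

Δg_obs = 979119.57 − 979200.60 = -81.03 mGal over Δh = 1181.2 − 821.1 = 360.1 m
Equal Bouguer anomalies ⇒ Δg_obs + (0.3086 − 0.04193ρ)·Δh = 0
0.3086 − 0.04193ρ = −Δg_obs/Δh = 0.22502
ρ = (0.3086 − 0.22502) / 0.04193 = 1.99 g/cm³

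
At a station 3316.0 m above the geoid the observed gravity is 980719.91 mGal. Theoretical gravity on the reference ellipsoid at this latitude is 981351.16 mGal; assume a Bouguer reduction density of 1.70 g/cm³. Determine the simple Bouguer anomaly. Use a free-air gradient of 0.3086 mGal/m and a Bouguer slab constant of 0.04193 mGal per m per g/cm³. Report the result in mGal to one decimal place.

155.7

Free-air correction = 0.3086 × 3316.0 = 1023.32 mGal
Free-air anomaly = 980719.91 − 981351.16 + (1023.32) = 392.07 mGal
Bouguer slab correction = 0.04193 × 1.70 × 3316.0 = 236.37 mGal
Simple Bouguer anomaly = 392.07 − (236.37) = 155.70 mGal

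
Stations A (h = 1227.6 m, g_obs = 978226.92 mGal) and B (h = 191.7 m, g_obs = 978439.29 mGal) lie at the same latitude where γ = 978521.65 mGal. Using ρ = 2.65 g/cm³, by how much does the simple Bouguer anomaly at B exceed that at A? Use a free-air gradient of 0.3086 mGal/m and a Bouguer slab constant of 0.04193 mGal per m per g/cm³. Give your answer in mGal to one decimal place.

Δg_SB(A) = 978226.92 − 978521.65 + 0.3086×1227.6 − 0.04193×2.65×1227.6 = -52.30 mGal
Δg_SB(B) = 978439.29 − 978521.65 + 0.3086×191.7 − 0.04193×2.65×191.7 = -44.50 mGal
Difference = -44.50 − (-52.30) = 7.80 mGal

7.8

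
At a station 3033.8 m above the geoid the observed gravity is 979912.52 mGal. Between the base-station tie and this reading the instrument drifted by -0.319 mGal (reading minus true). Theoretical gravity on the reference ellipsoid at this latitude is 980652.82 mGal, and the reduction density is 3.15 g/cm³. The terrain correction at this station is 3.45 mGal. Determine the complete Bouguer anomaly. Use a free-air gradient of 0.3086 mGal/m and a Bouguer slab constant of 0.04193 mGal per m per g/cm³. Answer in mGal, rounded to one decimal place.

Drift-corrected reading = 979912.52 − (-0.319) = 979912.839 mGal
Free-air correction = 0.3086 × 3033.8 = 936.23 mGal
Free-air anomaly = 979912.839 − 980652.82 + (936.23) = 196.249 mGal
Bouguer slab correction = 0.04193 × 3.15 × 3033.8 = 400.70 mGal
Simple Bouguer anomaly = 196.249 − (400.70) = -204.451 mGal
Complete Bouguer anomaly = -204.451 + 3.45 = -201.001 mGal

-201.0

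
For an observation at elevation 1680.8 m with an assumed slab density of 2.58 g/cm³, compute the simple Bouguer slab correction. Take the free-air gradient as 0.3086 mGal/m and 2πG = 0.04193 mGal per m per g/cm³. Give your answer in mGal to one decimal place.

181.8

Bouguer slab correction = 0.04193 × 2.58 × 1680.8 = 181.8 mGal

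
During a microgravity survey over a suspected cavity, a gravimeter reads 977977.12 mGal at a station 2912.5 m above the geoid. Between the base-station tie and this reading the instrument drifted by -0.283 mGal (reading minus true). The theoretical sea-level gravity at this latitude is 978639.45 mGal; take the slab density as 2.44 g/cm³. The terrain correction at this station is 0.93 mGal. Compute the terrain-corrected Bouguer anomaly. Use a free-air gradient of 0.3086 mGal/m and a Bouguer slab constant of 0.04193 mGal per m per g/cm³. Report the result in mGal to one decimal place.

Drift-corrected reading = 977977.12 − (-0.283) = 977977.403 mGal
Free-air correction = 0.3086 × 2912.5 = 898.80 mGal
Free-air anomaly = 977977.403 − 978639.45 + (898.80) = 236.753 mGal
Bouguer slab correction = 0.04193 × 2.44 × 2912.5 = 297.98 mGal
Simple Bouguer anomaly = 236.753 − (297.98) = -61.227 mGal
Complete Bouguer anomaly = -61.227 + 0.93 = -60.297 mGal

-60.3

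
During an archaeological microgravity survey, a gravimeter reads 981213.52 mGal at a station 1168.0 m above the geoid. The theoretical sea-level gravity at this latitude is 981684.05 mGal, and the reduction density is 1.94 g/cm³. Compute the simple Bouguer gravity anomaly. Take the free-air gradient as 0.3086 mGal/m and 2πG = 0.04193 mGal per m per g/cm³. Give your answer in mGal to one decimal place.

-205.1

Free-air correction = 0.3086 × 1168.0 = 360.44 mGal
Free-air anomaly = 981213.52 − 981684.05 + (360.44) = -110.09 mGal
Bouguer slab correction = 0.04193 × 1.94 × 1168.0 = 95.01 mGal
Simple Bouguer anomaly = -110.09 − (95.01) = -205.10 mGal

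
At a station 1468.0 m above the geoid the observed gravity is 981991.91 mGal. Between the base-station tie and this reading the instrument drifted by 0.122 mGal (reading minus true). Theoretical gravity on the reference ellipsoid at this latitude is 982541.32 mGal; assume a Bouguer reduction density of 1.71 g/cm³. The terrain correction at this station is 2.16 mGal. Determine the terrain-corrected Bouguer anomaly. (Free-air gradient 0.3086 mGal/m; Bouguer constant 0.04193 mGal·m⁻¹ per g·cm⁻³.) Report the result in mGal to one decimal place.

Drift-corrected reading = 981991.91 − (0.122) = 981991.788 mGal
Free-air correction = 0.3086 × 1468.0 = 453.02 mGal
Free-air anomaly = 981991.788 − 982541.32 + (453.02) = -96.512 mGal
Bouguer slab correction = 0.04193 × 1.71 × 1468.0 = 105.26 mGal
Simple Bouguer anomaly = -96.512 − (105.26) = -201.772 mGal
Complete Bouguer anomaly = -201.772 + 2.16 = -199.612 mGal

-199.6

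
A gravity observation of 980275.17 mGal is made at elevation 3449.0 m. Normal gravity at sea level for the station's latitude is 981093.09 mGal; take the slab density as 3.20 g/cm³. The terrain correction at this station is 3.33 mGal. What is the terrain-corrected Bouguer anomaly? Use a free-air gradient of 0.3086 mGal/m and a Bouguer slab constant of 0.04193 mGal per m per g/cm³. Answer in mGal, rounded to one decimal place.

-213.0

Free-air correction = 0.3086 × 3449.0 = 1064.36 mGal
Free-air anomaly = 980275.17 − 981093.09 + (1064.36) = 246.44 mGal
Bouguer slab correction = 0.04193 × 3.20 × 3449.0 = 462.77 mGal
Simple Bouguer anomaly = 246.44 − (462.77) = -216.33 mGal
Complete Bouguer anomaly = -216.33 + 3.33 = -213.00 mGal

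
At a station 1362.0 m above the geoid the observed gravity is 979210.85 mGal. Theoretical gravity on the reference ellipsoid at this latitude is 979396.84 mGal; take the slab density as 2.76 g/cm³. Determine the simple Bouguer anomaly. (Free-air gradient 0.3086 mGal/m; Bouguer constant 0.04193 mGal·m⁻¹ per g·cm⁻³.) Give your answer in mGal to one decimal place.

76.7

Free-air correction = 0.3086 × 1362.0 = 420.31 mGal
Free-air anomaly = 979210.85 − 979396.84 + (420.31) = 234.32 mGal
Bouguer slab correction = 0.04193 × 2.76 × 1362.0 = 157.62 mGal
Simple Bouguer anomaly = 234.32 − (157.62) = 76.70 mGal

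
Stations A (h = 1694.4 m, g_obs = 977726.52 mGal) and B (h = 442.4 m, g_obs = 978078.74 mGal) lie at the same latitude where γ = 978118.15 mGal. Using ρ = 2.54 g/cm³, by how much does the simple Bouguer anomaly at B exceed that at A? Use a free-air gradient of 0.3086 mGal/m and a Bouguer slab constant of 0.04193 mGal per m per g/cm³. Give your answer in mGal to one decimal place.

Δg_SB(A) = 977726.52 − 978118.15 + 0.3086×1694.4 − 0.04193×2.54×1694.4 = -49.20 mGal
Δg_SB(B) = 978078.74 − 978118.15 + 0.3086×442.4 − 0.04193×2.54×442.4 = 50.00 mGal
Difference = 50.00 − (-49.20) = 99.20 mGal

99.2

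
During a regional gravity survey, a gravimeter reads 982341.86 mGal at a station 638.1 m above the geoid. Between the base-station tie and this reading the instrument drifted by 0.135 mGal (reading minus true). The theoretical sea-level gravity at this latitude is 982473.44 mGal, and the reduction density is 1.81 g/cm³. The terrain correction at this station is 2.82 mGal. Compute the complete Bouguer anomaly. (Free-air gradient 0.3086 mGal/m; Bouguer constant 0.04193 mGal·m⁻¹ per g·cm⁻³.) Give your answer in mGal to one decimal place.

Drift-corrected reading = 982341.86 − (0.135) = 982341.725 mGal
Free-air correction = 0.3086 × 638.1 = 196.92 mGal
Free-air anomaly = 982341.725 − 982473.44 + (196.92) = 65.205 mGal
Bouguer slab correction = 0.04193 × 1.81 × 638.1 = 48.43 mGal
Simple Bouguer anomaly = 65.205 − (48.43) = 16.775 mGal
Complete Bouguer anomaly = 16.775 + 2.82 = 19.595 mGal

19.6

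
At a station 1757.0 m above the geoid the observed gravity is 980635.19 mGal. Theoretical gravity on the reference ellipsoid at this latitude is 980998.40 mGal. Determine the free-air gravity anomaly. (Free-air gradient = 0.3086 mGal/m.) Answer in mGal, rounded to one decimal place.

179.0

Free-air correction = 0.3086 × 1757.0 = 542.21 mGal
Free-air anomaly = 980635.19 − 980998.40 + (542.21) = 179.00 mGal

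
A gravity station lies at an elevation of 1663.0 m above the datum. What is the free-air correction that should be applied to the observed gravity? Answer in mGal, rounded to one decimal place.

Free-air correction = 0.3086 × 1663.0 = 513.2 mGal

513.2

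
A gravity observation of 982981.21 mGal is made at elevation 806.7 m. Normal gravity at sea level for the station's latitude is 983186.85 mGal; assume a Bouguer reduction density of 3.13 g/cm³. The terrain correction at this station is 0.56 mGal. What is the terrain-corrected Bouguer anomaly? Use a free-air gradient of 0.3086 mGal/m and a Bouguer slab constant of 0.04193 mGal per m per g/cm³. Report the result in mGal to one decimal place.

-62.0

Free-air correction = 0.3086 × 806.7 = 248.95 mGal
Free-air anomaly = 982981.21 − 983186.85 + (248.95) = 43.31 mGal
Bouguer slab correction = 0.04193 × 3.13 × 806.7 = 105.87 mGal
Simple Bouguer anomaly = 43.31 − (105.87) = -62.56 mGal
Complete Bouguer anomaly = -62.56 + 0.56 = -62.00 mGal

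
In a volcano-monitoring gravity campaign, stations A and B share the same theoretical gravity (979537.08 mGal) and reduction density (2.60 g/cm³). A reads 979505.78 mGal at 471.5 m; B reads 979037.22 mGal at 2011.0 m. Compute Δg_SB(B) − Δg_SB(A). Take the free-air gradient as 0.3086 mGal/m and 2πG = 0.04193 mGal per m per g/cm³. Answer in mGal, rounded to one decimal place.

-161.3

Δg_SB(A) = 979505.78 − 979537.08 + 0.3086×471.5 − 0.04193×2.60×471.5 = 62.80 mGal
Δg_SB(B) = 979037.22 − 979537.08 + 0.3086×2011.0 − 0.04193×2.60×2011.0 = -98.50 mGal
Difference = -98.50 − (62.80) = -161.30 mGal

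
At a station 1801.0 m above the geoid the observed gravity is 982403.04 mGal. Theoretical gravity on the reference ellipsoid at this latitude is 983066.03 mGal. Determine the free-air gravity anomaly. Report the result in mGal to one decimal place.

-107.2

Free-air correction = 0.3086 × 1801.0 = 555.79 mGal
Free-air anomaly = 982403.04 − 983066.03 + (555.79) = -107.20 mGal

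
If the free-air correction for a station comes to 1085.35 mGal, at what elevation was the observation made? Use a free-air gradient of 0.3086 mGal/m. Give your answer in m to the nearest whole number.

h = 1085.35 / 0.3086 = 3517.01 m

3517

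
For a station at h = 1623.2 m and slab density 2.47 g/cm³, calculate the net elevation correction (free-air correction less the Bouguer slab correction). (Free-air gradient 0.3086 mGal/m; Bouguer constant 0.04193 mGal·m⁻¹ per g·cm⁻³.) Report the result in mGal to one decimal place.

332.8

Combined gradient = 0.3086 − 0.04193 × 2.47 = 0.2050329 mGal/m
Combined elevation correction = 0.2050329 × 1623.2 = 332.8 mGal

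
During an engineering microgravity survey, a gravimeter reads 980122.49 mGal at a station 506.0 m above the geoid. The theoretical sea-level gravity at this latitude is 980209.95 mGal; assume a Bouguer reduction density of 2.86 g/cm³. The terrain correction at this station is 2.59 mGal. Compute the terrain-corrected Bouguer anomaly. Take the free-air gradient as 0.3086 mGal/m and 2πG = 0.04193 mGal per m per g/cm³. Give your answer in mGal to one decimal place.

Free-air correction = 0.3086 × 506.0 = 156.15 mGal
Free-air anomaly = 980122.49 − 980209.95 + (156.15) = 68.69 mGal
Bouguer slab correction = 0.04193 × 2.86 × 506.0 = 60.68 mGal
Simple Bouguer anomaly = 68.69 − (60.68) = 8.01 mGal
Complete Bouguer anomaly = 8.01 + 2.59 = 10.60 mGal

10.6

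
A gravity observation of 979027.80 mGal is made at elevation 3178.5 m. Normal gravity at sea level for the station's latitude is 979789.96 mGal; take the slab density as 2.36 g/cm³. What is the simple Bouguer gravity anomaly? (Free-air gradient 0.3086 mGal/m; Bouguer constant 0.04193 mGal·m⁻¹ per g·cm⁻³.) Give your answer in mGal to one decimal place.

-95.8

Free-air correction = 0.3086 × 3178.5 = 980.89 mGal
Free-air anomaly = 979027.80 − 979789.96 + (980.89) = 218.73 mGal
Bouguer slab correction = 0.04193 × 2.36 × 3178.5 = 314.53 mGal
Simple Bouguer anomaly = 218.73 − (314.53) = -95.80 mGal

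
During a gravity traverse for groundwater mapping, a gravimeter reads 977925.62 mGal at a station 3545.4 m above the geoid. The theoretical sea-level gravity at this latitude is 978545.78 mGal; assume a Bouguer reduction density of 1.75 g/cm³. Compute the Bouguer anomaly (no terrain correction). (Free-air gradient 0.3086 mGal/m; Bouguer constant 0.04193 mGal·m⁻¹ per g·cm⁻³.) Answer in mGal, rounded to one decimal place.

213.8

Free-air correction = 0.3086 × 3545.4 = 1094.11 mGal
Free-air anomaly = 977925.62 − 978545.78 + (1094.11) = 473.95 mGal
Bouguer slab correction = 0.04193 × 1.75 × 3545.4 = 260.15 mGal
Simple Bouguer anomaly = 473.95 − (260.15) = 213.80 mGal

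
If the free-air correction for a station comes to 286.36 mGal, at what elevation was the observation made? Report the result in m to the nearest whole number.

928

h = 286.36 / 0.3086 = 927.93 m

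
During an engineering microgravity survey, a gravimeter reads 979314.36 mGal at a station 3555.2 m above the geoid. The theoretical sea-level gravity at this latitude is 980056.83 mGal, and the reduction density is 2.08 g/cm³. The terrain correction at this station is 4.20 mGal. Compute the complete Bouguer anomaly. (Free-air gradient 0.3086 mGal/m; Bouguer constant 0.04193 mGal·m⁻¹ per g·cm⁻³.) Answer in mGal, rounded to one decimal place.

Free-air correction = 0.3086 × 3555.2 = 1097.13 mGal
Free-air anomaly = 979314.36 − 980056.83 + (1097.13) = 354.66 mGal
Bouguer slab correction = 0.04193 × 2.08 × 3555.2 = 310.06 mGal
Simple Bouguer anomaly = 354.66 − (310.06) = 44.60 mGal
Complete Bouguer anomaly = 44.60 + 4.20 = 48.80 mGal

48.8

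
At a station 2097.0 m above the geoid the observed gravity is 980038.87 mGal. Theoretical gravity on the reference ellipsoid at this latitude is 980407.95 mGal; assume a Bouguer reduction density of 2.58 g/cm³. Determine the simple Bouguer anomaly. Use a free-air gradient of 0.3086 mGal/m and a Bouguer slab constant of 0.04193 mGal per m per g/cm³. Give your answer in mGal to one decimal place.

Free-air correction = 0.3086 × 2097.0 = 647.13 mGal
Free-air anomaly = 980038.87 − 980407.95 + (647.13) = 278.05 mGal
Bouguer slab correction = 0.04193 × 2.58 × 2097.0 = 226.85 mGal
Simple Bouguer anomaly = 278.05 − (226.85) = 51.20 mGal

51.2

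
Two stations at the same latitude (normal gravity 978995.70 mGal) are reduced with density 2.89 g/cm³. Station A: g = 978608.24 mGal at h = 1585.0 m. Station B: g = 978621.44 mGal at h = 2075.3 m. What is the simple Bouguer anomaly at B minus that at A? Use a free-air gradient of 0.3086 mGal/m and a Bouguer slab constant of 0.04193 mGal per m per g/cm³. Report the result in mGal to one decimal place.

105.1

Δg_SB(A) = 978608.24 − 978995.70 + 0.3086×1585.0 − 0.04193×2.89×1585.0 = -90.40 mGal
Δg_SB(B) = 978621.44 − 978995.70 + 0.3086×2075.3 − 0.04193×2.89×2075.3 = 14.70 mGal
Difference = 14.70 − (-90.40) = 105.10 mGal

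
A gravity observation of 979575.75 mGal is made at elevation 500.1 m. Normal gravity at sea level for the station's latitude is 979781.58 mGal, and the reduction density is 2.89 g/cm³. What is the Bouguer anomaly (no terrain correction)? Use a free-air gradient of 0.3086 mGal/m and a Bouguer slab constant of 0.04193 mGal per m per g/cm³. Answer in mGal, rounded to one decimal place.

-112.1

Free-air correction = 0.3086 × 500.1 = 154.33 mGal
Free-air anomaly = 979575.75 − 979781.58 + (154.33) = -51.50 mGal
Bouguer slab correction = 0.04193 × 2.89 × 500.1 = 60.60 mGal
Simple Bouguer anomaly = -51.50 − (60.60) = -112.10 mGal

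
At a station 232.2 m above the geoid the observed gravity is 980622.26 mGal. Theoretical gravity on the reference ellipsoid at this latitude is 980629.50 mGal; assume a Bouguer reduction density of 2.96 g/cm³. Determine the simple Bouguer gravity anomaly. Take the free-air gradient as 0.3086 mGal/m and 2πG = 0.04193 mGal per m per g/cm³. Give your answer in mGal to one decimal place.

35.6

Free-air correction = 0.3086 × 232.2 = 71.66 mGal
Free-air anomaly = 980622.26 − 980629.50 + (71.66) = 64.42 mGal
Bouguer slab correction = 0.04193 × 2.96 × 232.2 = 28.82 mGal
Simple Bouguer anomaly = 64.42 − (28.82) = 35.60 mGal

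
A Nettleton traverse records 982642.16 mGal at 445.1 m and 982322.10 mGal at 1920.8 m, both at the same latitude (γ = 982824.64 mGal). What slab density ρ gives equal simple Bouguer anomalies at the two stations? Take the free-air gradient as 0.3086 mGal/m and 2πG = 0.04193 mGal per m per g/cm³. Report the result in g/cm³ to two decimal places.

Δg_obs = 982322.10 − 982642.16 = -320.06 mGal over Δh = 1920.8 − 445.1 = 1475.7 m
Equal Bouguer anomalies ⇒ Δg_obs + (0.3086 − 0.04193ρ)·Δh = 0
0.3086 − 0.04193ρ = −Δg_obs/Δh = 0.21689
ρ = (0.3086 − 0.21689) / 0.04193 = 2.19 g/cm³

2.19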